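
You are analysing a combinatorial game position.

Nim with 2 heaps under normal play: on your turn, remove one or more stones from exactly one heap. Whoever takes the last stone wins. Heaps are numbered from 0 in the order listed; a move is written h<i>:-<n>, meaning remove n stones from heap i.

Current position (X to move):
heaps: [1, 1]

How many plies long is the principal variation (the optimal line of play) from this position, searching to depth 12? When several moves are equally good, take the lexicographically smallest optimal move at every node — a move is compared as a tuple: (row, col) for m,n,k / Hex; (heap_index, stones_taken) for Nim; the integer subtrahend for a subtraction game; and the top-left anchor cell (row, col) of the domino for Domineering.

ply 1, X at (1,1) | h0:-1=-1→(0,1)*; h1:-1=-1→(1,0)
ply 2, O at (0,1) | h1:-1=+1→(0,0)*
ply 3: (0,0) is terminal -1 (X); from (1,1) depth 12

PV length from [(1,1)]: 2 plies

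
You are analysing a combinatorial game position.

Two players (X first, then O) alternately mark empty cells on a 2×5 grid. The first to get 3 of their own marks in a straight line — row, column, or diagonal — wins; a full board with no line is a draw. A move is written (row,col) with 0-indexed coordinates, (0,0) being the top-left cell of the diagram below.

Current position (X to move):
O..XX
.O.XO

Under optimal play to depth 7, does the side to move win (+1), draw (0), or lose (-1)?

value(O..XX/.O.XO, X) = +1

p1 X@[O..XX/.O.XO]: (0,1)[OX.XX/.O.XO]+0 (0,2)[O.XXX/.O.XO]+1* (1,0)[O..XX/XO.XO]+0 (1,2)[O..XX/.OXXO]+0
p2 O@[O.XXX/.O.XO] terminal -1; root [O..XX/.O.XO] d7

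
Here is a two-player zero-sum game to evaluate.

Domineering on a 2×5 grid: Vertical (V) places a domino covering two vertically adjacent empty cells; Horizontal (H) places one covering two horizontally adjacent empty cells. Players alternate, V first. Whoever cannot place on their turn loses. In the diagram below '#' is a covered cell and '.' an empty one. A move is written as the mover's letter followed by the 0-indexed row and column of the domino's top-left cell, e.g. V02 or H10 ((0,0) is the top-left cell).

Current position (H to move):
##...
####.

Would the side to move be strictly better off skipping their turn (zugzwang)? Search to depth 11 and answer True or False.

ply 1, H at ##.../####. | H02=-1→####./####.; H03=+1→##.##/####.*
ply 2: ##.##/####. is terminal -1 (V); from ##.../####. depth 11
if H skipped the turn, V would face:
~ ply 1, V at ##.../####. | V04=-1→##..#/#####*
~ ply 2, H at ##..#/##### | H02=+1→#####/#####*
~ ply 3: #####/##### is terminal -1 (V); from ##.../####. depth 11
compare (H): move=+1 vs pass=+1

zugzwang(##.../####., H) = False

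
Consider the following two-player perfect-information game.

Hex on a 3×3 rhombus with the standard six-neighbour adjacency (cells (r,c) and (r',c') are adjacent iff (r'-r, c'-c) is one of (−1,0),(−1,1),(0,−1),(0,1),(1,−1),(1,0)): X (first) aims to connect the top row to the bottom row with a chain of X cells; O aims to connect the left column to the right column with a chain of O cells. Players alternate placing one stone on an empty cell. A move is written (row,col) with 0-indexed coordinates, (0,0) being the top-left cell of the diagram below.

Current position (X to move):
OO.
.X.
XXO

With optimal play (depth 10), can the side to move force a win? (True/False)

[OO./.X./XXO] X move#1: (0,2):+1/OOX/.X./XXO*, (1,0):-1/OO./XX./XXO, (1,2):-1/OO./.XX/XXO
[OOX/.X./XXO] end (terminal -1, O#2); searched OO./.X./XXO to 10

X winning at [OO./.X./XXO]: True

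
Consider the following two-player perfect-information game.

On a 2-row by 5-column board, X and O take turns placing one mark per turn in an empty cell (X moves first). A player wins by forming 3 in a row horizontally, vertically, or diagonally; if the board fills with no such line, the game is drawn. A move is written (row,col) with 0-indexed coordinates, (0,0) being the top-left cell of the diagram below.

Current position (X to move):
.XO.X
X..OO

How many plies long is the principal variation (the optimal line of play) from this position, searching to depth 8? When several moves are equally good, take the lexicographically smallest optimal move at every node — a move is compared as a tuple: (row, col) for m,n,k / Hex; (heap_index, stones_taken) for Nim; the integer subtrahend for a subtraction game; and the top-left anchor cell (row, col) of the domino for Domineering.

ply 1, X at .XO.X/X..OO | (0,0)=-1→XXO.X/X..OO; (0,3)=-1→.XOXX/X..OO; (1,1)=-1→.XO.X/XX.OO; (1,2)=+0→.XO.X/X.XOO*
ply 2, O at .XO.X/X.XOO | (0,0)=-1→OXO.X/X.XOO; (0,3)=-1→.XOOX/X.XOO; (1,1)=+0→.XO.X/XOXOO*
ply 3, X at .XO.X/XOXOO | (0,0)=+0→XXO.X/XOXOO*; (0,3)=+0→.XOXX/XOXOO
ply 4, O at XXO.X/XOXOO | (0,3)=+0→XXOOX/XOXOO*
ply 5: XXOOX/XOXOO is terminal +0 (X); from .XO.X/X..OO depth 8

PV length from [.XO.X/X..OO]: 4 plies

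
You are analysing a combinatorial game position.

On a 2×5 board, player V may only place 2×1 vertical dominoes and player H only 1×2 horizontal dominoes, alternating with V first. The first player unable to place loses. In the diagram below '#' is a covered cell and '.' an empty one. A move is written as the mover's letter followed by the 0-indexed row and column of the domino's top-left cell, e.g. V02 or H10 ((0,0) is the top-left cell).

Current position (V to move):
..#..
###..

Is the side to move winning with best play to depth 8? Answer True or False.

[..#../###..] V move#1: V03:+1/..##./####.*, V04:+1/..#.#/###.#
[..##./####.] H move#2: H00:-1/####./####.*
[####./####.] V move#3: V04:+1/#####/#####*
[#####/#####] end (terminal -1, H#4); searched ..#../###.. to 8

V winning at [..#../###..]: True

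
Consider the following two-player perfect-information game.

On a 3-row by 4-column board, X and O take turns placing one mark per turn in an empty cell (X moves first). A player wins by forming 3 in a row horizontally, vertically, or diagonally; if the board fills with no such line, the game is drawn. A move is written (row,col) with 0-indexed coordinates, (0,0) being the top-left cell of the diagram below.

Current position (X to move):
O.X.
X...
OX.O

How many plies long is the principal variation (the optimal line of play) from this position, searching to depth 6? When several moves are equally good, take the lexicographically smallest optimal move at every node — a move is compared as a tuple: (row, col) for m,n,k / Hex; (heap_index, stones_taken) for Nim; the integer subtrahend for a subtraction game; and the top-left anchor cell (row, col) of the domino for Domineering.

PV length from [O.X./X.../OX.O]: 3 plies

[O.X./X.../OX.O] X move#1: (0,1):+1/OXX./X.../OX.O*, (0,3):+1/O.XX/X.../OX.O, (1,1):+1/O.X./XX../OX.O, (1,2):+1/O.X./X.X./OX.O, (1,3):+0/O.X./X..X/OX.O, (2,2):+1/O.X./X.../OXXO
[OXX./X.../OX.O] O move#2: (0,3):-1/OXXO/X.../OX.O*, (1,1):-1/OXX./XO../OX.O, (1,2):-1/OXX./X.O./OX.O, (1,3):-1/OXX./X..O/OX.O, (2,2):-1/OXX./X.../OXOO
[OXXO/X.../OX.O] X move#3: (1,1):+1/OXXO/XX../OX.O*, (1,2):-1/OXXO/X.X./OX.O, (1,3):+0/OXXO/X..X/OX.O, (2,2):-1/OXXO/X.../OXXO
[OXXO/XX../OX.O] end (terminal -1, O#4); searched O.X./X.../OX.O to 6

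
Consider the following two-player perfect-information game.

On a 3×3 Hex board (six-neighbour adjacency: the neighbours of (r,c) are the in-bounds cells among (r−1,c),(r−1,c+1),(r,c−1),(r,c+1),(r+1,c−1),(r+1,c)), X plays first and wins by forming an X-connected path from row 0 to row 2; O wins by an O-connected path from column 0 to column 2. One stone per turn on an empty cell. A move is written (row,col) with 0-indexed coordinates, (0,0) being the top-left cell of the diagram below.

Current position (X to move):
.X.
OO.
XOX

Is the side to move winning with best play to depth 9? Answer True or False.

[.X./OO./XOX] X move#1: (0,0):-1/XX./OO./XOX*, (0,2):-1/.XX/OO./XOX, (1,2):-1/.X./OOX/XOX
[XX./OO./XOX] O move#2: (0,2):+1/XXO/OO./XOX*, (1,2):+1/XX./OOO/XOX
[XXO/OO./XOX] end (terminal -1, X#3); searched .X./OO./XOX to 9

X winning at [.X./OO./XOX]: False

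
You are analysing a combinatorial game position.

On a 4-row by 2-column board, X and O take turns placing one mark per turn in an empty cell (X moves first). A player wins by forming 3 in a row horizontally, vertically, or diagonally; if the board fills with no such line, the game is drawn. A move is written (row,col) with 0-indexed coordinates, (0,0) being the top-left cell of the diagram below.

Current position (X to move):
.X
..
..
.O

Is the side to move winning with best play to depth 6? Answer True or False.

X winning at [.X/../../.O]: False

ply 1, X at .X/../../.O | (0,0)=+0→XX/../../.O*; (1,0)=+0→.X/X./../.O; (1,1)=+0→.X/.X/../.O; (2,0)=+0→.X/../X./.O; (2,1)=+0→.X/../.X/.O; (3,0)=+0→.X/../../XO
ply 2, O at XX/../../.O | (1,0)=+0→XX/O./../.O*; (1,1)=+0→XX/.O/../.O; (2,0)=+0→XX/../O./.O; (2,1)=+0→XX/../.O/.O; (3,0)=+0→XX/../../OO
ply 3, X at XX/O./../.O | (1,1)=+0→XX/OX/../.O*; (2,0)=+0→XX/O./X./.O; (2,1)=+0→XX/O./.X/.O; (3,0)=+0→XX/O./../XO
ply 4, O at XX/OX/../.O | (2,0)=-1→XX/OX/O./.O; (2,1)=+0→XX/OX/.O/.O*; (3,0)=-1→XX/OX/../OO
ply 5, X at XX/OX/.O/.O | (2,0)=+0→XX/OX/XO/.O*; (3,0)=+0→XX/OX/.O/XO
ply 6, O at XX/OX/XO/.O | (3,0)=+0→XX/OX/XO/OO*
ply 7: XX/OX/XO/OO is terminal +0 (X); from .X/../../.O depth 6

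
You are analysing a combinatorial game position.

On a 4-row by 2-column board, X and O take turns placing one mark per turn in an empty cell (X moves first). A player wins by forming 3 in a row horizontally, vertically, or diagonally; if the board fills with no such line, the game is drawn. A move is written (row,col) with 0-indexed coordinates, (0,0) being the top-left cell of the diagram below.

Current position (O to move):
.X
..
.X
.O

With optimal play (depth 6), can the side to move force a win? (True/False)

O winning at [.X/../.X/.O]: False

ply 1, O at .X/../.X/.O | (0,0)=-1→OX/../.X/.O; (1,0)=-1→.X/O./.X/.O; (1,1)=+0→.X/.O/.X/.O*; (2,0)=-1→.X/../OX/.O; (3,0)=-1→.X/../.X/OO
ply 2, X at .X/.O/.X/.O | (0,0)=+0→XX/.O/.X/.O*; (1,0)=+0→.X/XO/.X/.O; (2,0)=+0→.X/.O/XX/.O; (3,0)=+0→.X/.O/.X/XO
ply 3, O at XX/.O/.X/.O | (1,0)=+0→XX/OO/.X/.O*; (2,0)=+0→XX/.O/OX/.O; (3,0)=+0→XX/.O/.X/OO
ply 4, X at XX/OO/.X/.O | (2,0)=+0→XX/OO/XX/.O*; (3,0)=+0→XX/OO/.X/XO
ply 5, O at XX/OO/XX/.O | (3,0)=+0→XX/OO/XX/OO*
ply 6: XX/OO/XX/OO is terminal +0 (X); from .X/../.X/.O depth 6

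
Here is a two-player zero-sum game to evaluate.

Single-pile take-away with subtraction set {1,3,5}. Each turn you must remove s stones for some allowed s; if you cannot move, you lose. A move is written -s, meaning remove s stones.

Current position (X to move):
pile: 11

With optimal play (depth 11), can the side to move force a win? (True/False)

ply 1, X at 11 | -1=+1→10*; -3=+1→8; -5=+1→6
ply 2, O at 10 | -1=-1→9*; -3=-1→7; -5=-1→5
ply 3, X at 9 | -1=+1→8*; -3=+1→6; -5=+1→4
ply 4, O at 8 | -1=-1→7*; -3=-1→5; -5=-1→3
ply 5, X at 7 | -1=+1→6*; -3=+1→4; -5=+1→2
ply 6, O at 6 | -1=-1→5*; -3=-1→3; -5=-1→1
ply 7, X at 5 | -1=+1→4*; -3=+1→2; -5=+1→0
ply 8, O at 4 | -1=-1→3*; -3=-1→1
ply 9, X at 3 | -1=+1→2*; -3=+1→0
ply 10, O at 2 | -1=-1→1*
ply 11, X at 1 | -1=+1→0*
ply 12: 0 is terminal -1 (O); from 11 depth 11

X winning at [11]: True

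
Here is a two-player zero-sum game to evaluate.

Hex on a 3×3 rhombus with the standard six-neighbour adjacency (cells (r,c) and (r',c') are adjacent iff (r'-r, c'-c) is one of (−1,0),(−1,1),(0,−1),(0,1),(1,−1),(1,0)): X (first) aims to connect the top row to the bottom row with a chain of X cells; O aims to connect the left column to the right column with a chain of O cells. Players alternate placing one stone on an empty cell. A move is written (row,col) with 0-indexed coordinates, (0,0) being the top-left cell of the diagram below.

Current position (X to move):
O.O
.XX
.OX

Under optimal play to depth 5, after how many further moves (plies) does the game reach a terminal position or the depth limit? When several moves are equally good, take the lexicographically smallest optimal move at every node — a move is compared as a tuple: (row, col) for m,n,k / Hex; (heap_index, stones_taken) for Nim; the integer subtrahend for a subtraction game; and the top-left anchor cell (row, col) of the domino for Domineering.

[O.O/.XX/.OX] X move#1: (0,1):+1/OXO/.XX/.OX*, (1,0):-1/O.O/XXX/.OX, (2,0):-1/O.O/.XX/XOX
[OXO/.XX/.OX] end (terminal -1, O#2); searched O.O/.XX/.OX to 5

PV length from [O.O/.XX/.OX]: 1 ply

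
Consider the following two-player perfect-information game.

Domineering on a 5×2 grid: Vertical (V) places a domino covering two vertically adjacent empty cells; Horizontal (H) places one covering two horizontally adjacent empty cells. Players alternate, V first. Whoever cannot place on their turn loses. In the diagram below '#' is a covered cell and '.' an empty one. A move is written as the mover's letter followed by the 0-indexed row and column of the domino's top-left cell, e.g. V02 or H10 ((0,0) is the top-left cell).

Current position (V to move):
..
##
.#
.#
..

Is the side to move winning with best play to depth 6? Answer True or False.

V winning at [../##/.#/.#/..]: False

p1 V@[../##/.#/.#/..]: V20[../##/##/##/..]-1* V30[../##/.#/##/#.]-1
p2 H@[../##/##/##/..]: H00[##/##/##/##/..]+1* H40[../##/##/##/##]+1
p3 V@[##/##/##/##/..] terminal -1; root [../##/.#/.#/..] d6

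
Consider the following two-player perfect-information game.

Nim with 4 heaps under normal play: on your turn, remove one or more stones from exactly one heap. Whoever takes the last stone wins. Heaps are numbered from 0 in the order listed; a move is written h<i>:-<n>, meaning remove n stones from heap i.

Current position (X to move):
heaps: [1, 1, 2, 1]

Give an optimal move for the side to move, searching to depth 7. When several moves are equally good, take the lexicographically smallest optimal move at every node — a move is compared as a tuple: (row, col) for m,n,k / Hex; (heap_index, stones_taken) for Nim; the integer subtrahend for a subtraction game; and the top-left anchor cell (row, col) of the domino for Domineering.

ply 1, X at (1,1,2,1) | h0:-1=-1→(0,1,2,1); h1:-1=-1→(1,0,2,1); h2:-1=+1→(1,1,1,1)*; h2:-2=-1→(1,1,0,1); h3:-1=-1→(1,1,2,0)
ply 2, O at (1,1,1,1) | h0:-1=-1→(0,1,1,1)*; h1:-1=-1→(1,0,1,1); h2:-1=-1→(1,1,0,1); h3:-1=-1→(1,1,1,0)
ply 3, X at (0,1,1,1) | h1:-1=+1→(0,0,1,1)*; h2:-1=+1→(0,1,0,1); h3:-1=+1→(0,1,1,0)
ply 4, O at (0,0,1,1) | h2:-1=-1→(0,0,0,1)*; h3:-1=-1→(0,0,1,0)
ply 5, X at (0,0,0,1) | h3:-1=+1→(0,0,0,0)*
ply 6: (0,0,0,0) is terminal -1 (O); from (1,1,2,1) depth 7

X's best at [(1,1,2,1)]: h2:-1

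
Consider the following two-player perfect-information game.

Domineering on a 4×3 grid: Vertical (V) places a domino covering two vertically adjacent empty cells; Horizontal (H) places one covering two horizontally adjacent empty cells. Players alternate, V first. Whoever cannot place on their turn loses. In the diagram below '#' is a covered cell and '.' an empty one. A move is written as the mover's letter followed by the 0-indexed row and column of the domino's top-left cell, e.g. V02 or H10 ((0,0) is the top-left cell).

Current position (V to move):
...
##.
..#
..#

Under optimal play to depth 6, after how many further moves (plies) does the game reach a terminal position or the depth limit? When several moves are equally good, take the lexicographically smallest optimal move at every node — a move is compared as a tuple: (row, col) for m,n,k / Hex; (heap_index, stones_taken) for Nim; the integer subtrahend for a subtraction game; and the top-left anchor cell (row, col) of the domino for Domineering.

ply 1, V at .../##./..#/..# | V02=-1→..#/###/..#/..#; V20=+1→.../##./#.#/#.#*; V21=+1→.../##./.##/.##
ply 2, H at .../##./#.#/#.# | H00=-1→##./##./#.#/#.#*; H01=-1→.##/##./#.#/#.#
ply 3, V at ##./##./#.#/#.# | V02=+1→###/###/#.#/#.#*; V21=+1→##./##./###/###
ply 4: ###/###/#.#/#.# is terminal -1 (H); from .../##./..#/..# depth 6

PV length from [.../##./..#/..#]: 3 plies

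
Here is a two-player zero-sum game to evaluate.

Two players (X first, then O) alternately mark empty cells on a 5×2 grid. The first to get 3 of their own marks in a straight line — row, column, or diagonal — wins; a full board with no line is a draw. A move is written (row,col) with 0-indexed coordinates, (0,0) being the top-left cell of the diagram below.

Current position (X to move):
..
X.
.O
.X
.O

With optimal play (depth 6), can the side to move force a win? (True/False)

X winning at [../X./.O/.X/.O]: True

[../X./.O/.X/.O] X move#1: (0,0):+0/X./X./.O/.X/.O, (0,1):+0/.X/X./.O/.X/.O, (1,1):+0/../XX/.O/.X/.O, (2,0):+1/../X./XO/.X/.O*, (3,0):+0/../X./.O/XX/.O, (4,0):+0/../X./.O/.X/XO
[../X./XO/.X/.O] O move#2: (0,0):-1/O./X./XO/.X/.O*, (0,1):-1/.O/X./XO/.X/.O, (1,1):-1/../XO/XO/.X/.O, (3,0):-1/../X./XO/OX/.O, (4,0):-1/../X./XO/.X/OO
[O./X./XO/.X/.O] X move#3: (0,1):+0/OX/X./XO/.X/.O, (1,1):+0/O./XX/XO/.X/.O, (3,0):+1/O./X./XO/XX/.O*, (4,0):+0/O./X./XO/.X/XO
[O./X./XO/XX/.O] end (terminal -1, O#4); searched ../X./.O/.X/.O to 6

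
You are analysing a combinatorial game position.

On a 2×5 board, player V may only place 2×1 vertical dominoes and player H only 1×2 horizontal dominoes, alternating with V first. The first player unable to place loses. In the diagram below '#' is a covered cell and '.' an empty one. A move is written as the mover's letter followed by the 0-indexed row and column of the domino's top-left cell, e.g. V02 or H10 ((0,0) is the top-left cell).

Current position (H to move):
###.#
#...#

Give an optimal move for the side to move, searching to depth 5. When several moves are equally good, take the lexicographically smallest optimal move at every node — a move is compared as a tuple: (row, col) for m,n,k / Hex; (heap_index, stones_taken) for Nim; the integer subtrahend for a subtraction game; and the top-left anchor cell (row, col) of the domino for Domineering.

[###.#/#...#] H move#1: H11:-1/###.#/###.#, H12:+1/###.#/#.###*
[###.#/#.###] end (terminal -1, V#2); searched ###.#/#...# to 5

H's best at [###.#/#...#]: H12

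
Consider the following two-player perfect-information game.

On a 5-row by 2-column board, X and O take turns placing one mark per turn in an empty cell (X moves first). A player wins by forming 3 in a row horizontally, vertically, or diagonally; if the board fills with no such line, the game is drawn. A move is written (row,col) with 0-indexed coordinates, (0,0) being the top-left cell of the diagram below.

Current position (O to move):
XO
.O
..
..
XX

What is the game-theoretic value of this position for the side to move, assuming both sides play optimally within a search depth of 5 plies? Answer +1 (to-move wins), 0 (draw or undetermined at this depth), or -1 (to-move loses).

value(XO/.O/../../XX, O) = +1

ply 1, O at XO/.O/../../XX | (1,0)=+0→XO/OO/../../XX; (2,0)=+0→XO/.O/O./../XX; (2,1)=+1→XO/.O/.O/../XX*; (3,0)=+0→XO/.O/../O./XX; (3,1)=+0→XO/.O/../.O/XX
ply 2: XO/.O/.O/../XX is terminal -1 (X); from XO/.O/../../XX depth 5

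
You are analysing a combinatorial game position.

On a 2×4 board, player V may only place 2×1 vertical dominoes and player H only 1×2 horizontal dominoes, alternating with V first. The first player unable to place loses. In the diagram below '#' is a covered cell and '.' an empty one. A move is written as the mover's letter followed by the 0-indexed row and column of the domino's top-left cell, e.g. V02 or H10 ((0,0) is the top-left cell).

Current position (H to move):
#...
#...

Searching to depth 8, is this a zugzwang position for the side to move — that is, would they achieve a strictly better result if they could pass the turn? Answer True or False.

zugzwang(#.../#..., H) = False

[#.../#...] H move#1: H01:+1/###./#...*, H02:+1/#.##/#..., H11:+1/#.../###., H12:+1/#.../#.##
[###./#...] V move#2: V03:-1/####/#..#*
[####/#..#] H move#3: H11:+1/####/####*
[####/####] end (terminal -1, V#4); searched #.../#... to 8
if H skipped the turn, V would face:
~ [#.../#...] V move#1: V01:-1/##../##.., V02:+1/#.#./#.#.*, V03:-1/#..#/#..#
~ [#.#./#.#.] end (terminal -1, H#2); searched #.../#... to 8
compare (H): move=+1 vs pass=-1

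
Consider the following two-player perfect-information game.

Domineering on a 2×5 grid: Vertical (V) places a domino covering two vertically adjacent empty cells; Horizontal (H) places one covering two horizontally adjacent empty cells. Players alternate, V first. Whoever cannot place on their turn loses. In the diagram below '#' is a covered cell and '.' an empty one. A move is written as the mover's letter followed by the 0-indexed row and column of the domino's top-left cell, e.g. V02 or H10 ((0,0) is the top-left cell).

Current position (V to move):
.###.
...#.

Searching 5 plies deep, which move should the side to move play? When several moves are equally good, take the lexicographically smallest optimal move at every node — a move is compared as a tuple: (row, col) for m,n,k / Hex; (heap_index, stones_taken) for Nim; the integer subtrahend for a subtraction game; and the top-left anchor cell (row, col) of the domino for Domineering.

V's best at [.###./...#.]: V00

ply 1, V at .###./...#. | V00=+1→####./#..#.*; V04=-1→.####/...##
ply 2, H at ####./#..#. | H11=-1→####./####.*
ply 3, V at ####./####. | V04=+1→#####/#####*
ply 4: #####/##### is terminal -1 (H); from .###./...#. depth 5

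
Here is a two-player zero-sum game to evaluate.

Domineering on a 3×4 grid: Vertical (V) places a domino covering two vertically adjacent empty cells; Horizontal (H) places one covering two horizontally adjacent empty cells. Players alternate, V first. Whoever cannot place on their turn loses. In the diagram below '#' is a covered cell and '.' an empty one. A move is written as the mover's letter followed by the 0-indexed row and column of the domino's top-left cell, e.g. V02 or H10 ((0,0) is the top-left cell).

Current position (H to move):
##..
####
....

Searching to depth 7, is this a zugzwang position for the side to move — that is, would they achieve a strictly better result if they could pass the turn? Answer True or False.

ply 1, H at ##../####/.... | H02=+1→####/####/....*; H20=+1→##../####/##..; H21=+1→##../####/.##.; H22=+1→##../####/..##
ply 2: ####/####/.... is terminal -1 (V); from ##../####/.... depth 7
pass branch (V moves first from the same position):
  | ply 1: ##../####/.... is terminal -1 (V); from ##../####/.... depth 7
H moving scores +1; H passing scores +1

zugzwang(##../####/...., H) = False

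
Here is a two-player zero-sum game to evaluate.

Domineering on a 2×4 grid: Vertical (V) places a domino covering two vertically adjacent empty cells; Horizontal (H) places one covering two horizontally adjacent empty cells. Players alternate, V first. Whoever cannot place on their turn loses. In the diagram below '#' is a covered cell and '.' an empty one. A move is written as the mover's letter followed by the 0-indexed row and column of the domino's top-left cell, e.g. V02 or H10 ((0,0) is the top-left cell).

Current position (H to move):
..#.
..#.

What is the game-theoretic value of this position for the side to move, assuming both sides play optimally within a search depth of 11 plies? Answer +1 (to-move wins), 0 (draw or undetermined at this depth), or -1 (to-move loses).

value(..#./..#., H) = +1

ply 1, H at ..#./..#. | H00=+1→###./..#.*; H10=+1→..#./###.
ply 2, V at ###./..#. | V03=-1→####/..##*
ply 3, H at ####/..## | H10=+1→####/####*
ply 4: ####/#### is terminal -1 (V); from ..#./..#. depth 11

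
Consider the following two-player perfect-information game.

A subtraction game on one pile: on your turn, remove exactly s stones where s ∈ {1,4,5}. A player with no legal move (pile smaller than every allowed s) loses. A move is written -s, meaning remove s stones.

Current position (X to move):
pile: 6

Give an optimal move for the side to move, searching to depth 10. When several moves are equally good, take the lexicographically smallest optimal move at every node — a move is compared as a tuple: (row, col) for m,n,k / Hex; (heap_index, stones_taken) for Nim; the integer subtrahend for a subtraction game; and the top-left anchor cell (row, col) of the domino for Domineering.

X's best at [6]: -4

p1 X@[6]: -1[5]-1 -4[2]+1* -5[1]-1
p2 O@[2]: -1[1]-1*
p3 X@[1]: -1[0]+1*
p4 O@[0] terminal -1; root [6] d10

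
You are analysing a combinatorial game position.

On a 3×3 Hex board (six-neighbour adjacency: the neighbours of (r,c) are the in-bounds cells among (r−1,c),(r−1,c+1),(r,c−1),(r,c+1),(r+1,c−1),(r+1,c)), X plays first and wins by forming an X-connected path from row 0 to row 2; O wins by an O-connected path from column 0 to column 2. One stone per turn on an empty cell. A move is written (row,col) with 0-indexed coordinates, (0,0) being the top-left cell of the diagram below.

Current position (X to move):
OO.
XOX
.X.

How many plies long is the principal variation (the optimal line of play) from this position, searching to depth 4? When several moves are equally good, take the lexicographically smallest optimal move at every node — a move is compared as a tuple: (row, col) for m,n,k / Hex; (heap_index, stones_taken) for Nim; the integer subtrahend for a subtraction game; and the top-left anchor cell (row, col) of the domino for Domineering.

p1 X@[OO./XOX/.X.]: (0,2)[OOX/XOX/.X.]+1* (2,0)[OO./XOX/XX.]-1 (2,2)[OO./XOX/.XX]-1
p2 O@[OOX/XOX/.X.] terminal -1; root [OO./XOX/.X.] d4

PV length from [OO./XOX/.X.]: 1 ply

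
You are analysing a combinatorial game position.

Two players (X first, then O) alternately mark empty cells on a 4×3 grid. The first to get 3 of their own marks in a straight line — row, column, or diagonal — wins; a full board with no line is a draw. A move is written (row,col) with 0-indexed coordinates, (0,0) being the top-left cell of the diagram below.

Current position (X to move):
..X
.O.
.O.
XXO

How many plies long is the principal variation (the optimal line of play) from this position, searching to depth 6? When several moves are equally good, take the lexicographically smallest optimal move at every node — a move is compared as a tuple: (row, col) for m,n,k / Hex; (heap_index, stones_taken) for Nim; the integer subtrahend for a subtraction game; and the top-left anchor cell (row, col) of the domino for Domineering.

[..X/.O./.O./XXO] X move#1: (0,0):-1/X.X/.O./.O./XXO*, (0,1):-1/.XX/.O./.O./XXO, (1,0):-1/..X/XO./.O./XXO, (1,2):-1/..X/.OX/.O./XXO, (2,0):-1/..X/.O./XO./XXO, (2,2):-1/..X/.O./.OX/XXO
[X.X/.O./.O./XXO] O move#2: (0,1):+1/XOX/.O./.O./XXO*, (1,0):+1/X.X/OO./.O./XXO, (1,2):-1/X.X/.OO/.O./XXO, (2,0):-1/X.X/.O./OO./XXO, (2,2):-1/X.X/.O./.OO/XXO
[XOX/.O./.O./XXO] end (terminal -1, X#3); searched ..X/.O./.O./XXO to 6

PV length from [..X/.O./.O./XXO]: 2 plies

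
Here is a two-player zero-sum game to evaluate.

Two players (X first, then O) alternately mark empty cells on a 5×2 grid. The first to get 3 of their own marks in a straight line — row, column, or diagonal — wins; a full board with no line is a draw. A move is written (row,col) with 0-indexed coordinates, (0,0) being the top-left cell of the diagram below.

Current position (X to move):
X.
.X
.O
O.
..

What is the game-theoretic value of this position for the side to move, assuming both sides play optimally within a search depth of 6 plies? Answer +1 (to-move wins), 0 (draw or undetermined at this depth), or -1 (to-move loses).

value(X./.X/.O/O./.., X) = 0

p1 X@[X./.X/.O/O./..]: (0,1)[XX/.X/.O/O./..]-1 (1,0)[X./XX/.O/O./..]+0* (2,0)[X./.X/XO/O./..]+0 (3,1)[X./.X/.O/OX/..]-1 (4,0)[X./.X/.O/O./X.]+0 (4,1)[X./.X/.O/O./.X]-1
p2 O@[X./XX/.O/O./..]: (0,1)[XO/XX/.O/O./..]-1 (2,0)[X./XX/OO/O./..]+0* (3,1)[X./XX/.O/OO/..]-1 (4,0)[X./XX/.O/O./O.]-1 (4,1)[X./XX/.O/O./.O]-1
p3 X@[X./XX/OO/O./..]: (0,1)[XX/XX/OO/O./..]-1 (3,1)[X./XX/OO/OX/..]-1 (4,0)[X./XX/OO/O./X.]+0* (4,1)[X./XX/OO/O./.X]-1
p4 O@[X./XX/OO/O./X.]: (0,1)[XO/XX/OO/O./X.]+0* (3,1)[X./XX/OO/OO/X.]+0 (4,1)[X./XX/OO/O./XO]+0
p5 X@[XO/XX/OO/O./X.]: (3,1)[XO/XX/OO/OX/X.]+0* (4,1)[XO/XX/OO/O./XX]+0
p6 O@[XO/XX/OO/OX/X.]: (4,1)[XO/XX/OO/OX/XO]+0*
p7 X@[XO/XX/OO/OX/XO] terminal +0; root [X./.X/.O/O./..] d6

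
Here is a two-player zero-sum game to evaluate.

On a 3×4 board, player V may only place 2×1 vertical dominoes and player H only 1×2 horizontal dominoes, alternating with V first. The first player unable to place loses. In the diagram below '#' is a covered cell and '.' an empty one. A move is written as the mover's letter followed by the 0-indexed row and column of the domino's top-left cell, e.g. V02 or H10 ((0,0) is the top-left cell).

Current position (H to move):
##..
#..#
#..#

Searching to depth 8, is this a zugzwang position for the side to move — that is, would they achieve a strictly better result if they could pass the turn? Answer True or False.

zugzwang(##../#..#/#..#, H) = False

[##../#..#/#..#] H move#1: H02:-1/####/#..#/#..#, H11:+1/##../####/#..#*, H21:-1/##../#..#/####
[##../####/#..#] end (terminal -1, V#2); searched ##../#..#/#..# to 8
if H skipped the turn, V would face:
~ [##../#..#/#..#] V move#1: V02:-1/###./#.##/#..#, V11:+1/##../##.#/##.#*, V12:+1/##../#.##/#.##
~ [##../##.#/##.#] H move#2: H02:-1/####/##.#/##.#*
~ [####/##.#/##.#] V move#3: V12:+1/####/####/####*
~ [####/####/####] end (terminal -1, H#4); searched ##../#..#/#..# to 8
compare (H): move=+1 vs pass=-1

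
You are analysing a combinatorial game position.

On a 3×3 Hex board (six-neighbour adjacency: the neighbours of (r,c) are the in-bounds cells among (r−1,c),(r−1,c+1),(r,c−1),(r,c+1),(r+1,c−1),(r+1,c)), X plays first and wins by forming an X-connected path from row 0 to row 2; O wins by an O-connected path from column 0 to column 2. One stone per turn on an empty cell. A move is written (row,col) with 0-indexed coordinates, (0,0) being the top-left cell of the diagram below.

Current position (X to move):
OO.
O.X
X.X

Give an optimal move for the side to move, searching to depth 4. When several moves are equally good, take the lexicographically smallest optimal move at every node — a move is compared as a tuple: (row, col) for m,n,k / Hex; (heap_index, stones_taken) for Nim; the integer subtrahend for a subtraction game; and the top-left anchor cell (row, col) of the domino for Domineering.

p1 X@[OO./O.X/X.X]: (0,2)[OOX/O.X/X.X]+1* (1,1)[OO./OXX/X.X]-1 (2,1)[OO./O.X/XXX]-1
p2 O@[OOX/O.X/X.X] terminal -1; root [OO./O.X/X.X] d4

X's best at [OO./O.X/X.X]: (0,2)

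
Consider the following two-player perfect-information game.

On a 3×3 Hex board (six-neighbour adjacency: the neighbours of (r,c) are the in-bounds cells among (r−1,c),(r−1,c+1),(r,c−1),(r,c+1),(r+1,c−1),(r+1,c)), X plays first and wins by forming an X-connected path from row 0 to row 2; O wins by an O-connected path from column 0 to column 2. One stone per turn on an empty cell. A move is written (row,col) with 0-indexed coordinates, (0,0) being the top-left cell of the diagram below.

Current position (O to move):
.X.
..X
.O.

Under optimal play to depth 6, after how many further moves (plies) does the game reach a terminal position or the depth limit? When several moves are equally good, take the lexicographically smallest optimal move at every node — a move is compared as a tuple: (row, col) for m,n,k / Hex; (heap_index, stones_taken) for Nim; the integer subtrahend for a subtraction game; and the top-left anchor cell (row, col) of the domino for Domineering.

PV length from [.X./..X/.O.]: 5 plies

ply 1, O at .X./..X/.O. | (0,0)=-1→OX./..X/.O.; (0,2)=-1→.XO/..X/.O.; (1,0)=-1→.X./O.X/.O.; (1,1)=+1→.X./.OX/.O.*; (2,0)=-1→.X./..X/OO.; (2,2)=-1→.X./..X/.OO
ply 2, X at .X./.OX/.O. | (0,0)=-1→XX./.OX/.O.*; (0,2)=-1→.XX/.OX/.O.; (1,0)=-1→.X./XOX/.O.; (2,0)=-1→.X./.OX/XO.; (2,2)=-1→.X./.OX/.OX
ply 3, O at XX./.OX/.O. | (0,2)=+1→XXO/.OX/.O.*; (1,0)=+1→XX./OOX/.O.; (2,0)=+1→XX./.OX/OO.; (2,2)=+1→XX./.OX/.OO
ply 4, X at XXO/.OX/.O. | (1,0)=-1→XXO/XOX/.O.*; (2,0)=-1→XXO/.OX/XO.; (2,2)=-1→XXO/.OX/.OX
ply 5, O at XXO/XOX/.O. | (2,0)=+1→XXO/XOX/OO.*; (2,2)=-1→XXO/XOX/.OO
ply 6: XXO/XOX/OO. is terminal -1 (X); from .X./..X/.O. depth 6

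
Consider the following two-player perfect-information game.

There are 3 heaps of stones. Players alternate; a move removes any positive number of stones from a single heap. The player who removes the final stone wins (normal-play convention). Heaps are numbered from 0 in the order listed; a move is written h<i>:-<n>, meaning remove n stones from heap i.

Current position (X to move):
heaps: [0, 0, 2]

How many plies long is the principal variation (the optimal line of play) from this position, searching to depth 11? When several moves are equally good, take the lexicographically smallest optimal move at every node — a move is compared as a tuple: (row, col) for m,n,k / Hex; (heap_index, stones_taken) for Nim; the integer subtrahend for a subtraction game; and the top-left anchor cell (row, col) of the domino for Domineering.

ply 1, X at (0,0,2) | h2:-1=-1→(0,0,1); h2:-2=+1→(0,0,0)*
ply 2: (0,0,0) is terminal -1 (O); from (0,0,2) depth 11

PV length from [(0,0,2)]: 1 ply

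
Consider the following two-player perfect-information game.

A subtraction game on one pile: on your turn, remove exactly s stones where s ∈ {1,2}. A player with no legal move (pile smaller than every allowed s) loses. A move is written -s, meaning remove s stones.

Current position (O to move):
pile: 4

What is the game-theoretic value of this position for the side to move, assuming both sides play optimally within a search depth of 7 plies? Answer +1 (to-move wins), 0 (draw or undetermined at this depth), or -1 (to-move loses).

value(4, O) = +1

ply 1, O at 4 | -1=+1→3*; -2=-1→2
ply 2, X at 3 | -1=-1→2*; -2=-1→1
ply 3, O at 2 | -1=-1→1; -2=+1→0*
ply 4: 0 is terminal -1 (X); from 4 depth 7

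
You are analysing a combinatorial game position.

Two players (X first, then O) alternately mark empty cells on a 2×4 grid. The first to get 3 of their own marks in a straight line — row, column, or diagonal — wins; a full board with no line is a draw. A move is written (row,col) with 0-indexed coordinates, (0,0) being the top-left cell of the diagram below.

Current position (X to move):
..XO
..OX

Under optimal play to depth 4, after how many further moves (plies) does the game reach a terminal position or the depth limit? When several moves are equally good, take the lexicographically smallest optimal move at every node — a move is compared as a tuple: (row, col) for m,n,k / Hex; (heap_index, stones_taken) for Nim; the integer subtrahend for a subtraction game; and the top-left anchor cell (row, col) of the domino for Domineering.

PV length from [..XO/..OX]: 4 plies

p1 X@[..XO/..OX]: (0,0)[X.XO/..OX]+0* (0,1)[.XXO/..OX]+0 (1,0)[..XO/X.OX]+0 (1,1)[..XO/.XOX]+0
p2 O@[X.XO/..OX]: (0,1)[XOXO/..OX]+0* (1,0)[X.XO/O.OX]-1 (1,1)[X.XO/.OOX]-1
p3 X@[XOXO/..OX]: (1,0)[XOXO/X.OX]+0* (1,1)[XOXO/.XOX]+0
p4 O@[XOXO/X.OX]: (1,1)[XOXO/XOOX]+0*
p5 X@[XOXO/XOOX] terminal +0; root [..XO/..OX] d4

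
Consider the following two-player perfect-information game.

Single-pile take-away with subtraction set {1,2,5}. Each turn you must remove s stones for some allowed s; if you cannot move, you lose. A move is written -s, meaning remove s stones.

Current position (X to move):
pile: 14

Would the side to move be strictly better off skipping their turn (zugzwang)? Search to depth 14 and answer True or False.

[14] X move#1: -1:-1/13, -2:+1/12*, -5:+1/9
[12] O move#2: -1:-1/11*, -2:-1/10, -5:-1/7
[11] X move#3: -1:-1/10, -2:+1/9*, -5:+1/6
[9] O move#4: -1:-1/8*, -2:-1/7, -5:-1/4
[8] X move#5: -1:-1/7, -2:+1/6*, -5:+1/3
[6] O move#6: -1:-1/5*, -2:-1/4, -5:-1/1
[5] X move#7: -1:-1/4, -2:+1/3*, -5:+1/0
[3] O move#8: -1:-1/2*, -2:-1/1
[2] X move#9: -1:-1/1, -2:+1/0*
[0] end (terminal -1, O#10); searched 14 to 14
pass branch (O moves first from the same position):
  | [14] O move#1: -1:-1/13, -2:+1/12*, -5:+1/9
  | [12] X move#2: -1:-1/11*, -2:-1/10, -5:-1/7
  | [11] O move#3: -1:-1/10, -2:+1/9*, -5:+1/6
  | [9] X move#4: -1:-1/8*, -2:-1/7, -5:-1/4
  | [8] O move#5: -1:-1/7, -2:+1/6*, -5:+1/3
  | [6] X move#6: -1:-1/5*, -2:-1/4, -5:-1/1
  | [5] O move#7: -1:-1/4, -2:+1/3*, -5:+1/0
  | [3] X move#8: -1:-1/2*, -2:-1/1
  | [2] O move#9: -1:-1/1, -2:+1/0*
  | [0] end (terminal -1, X#10); searched 14 to 14
X moving scores +1; X passing scores -1

zugzwang(14, X) = False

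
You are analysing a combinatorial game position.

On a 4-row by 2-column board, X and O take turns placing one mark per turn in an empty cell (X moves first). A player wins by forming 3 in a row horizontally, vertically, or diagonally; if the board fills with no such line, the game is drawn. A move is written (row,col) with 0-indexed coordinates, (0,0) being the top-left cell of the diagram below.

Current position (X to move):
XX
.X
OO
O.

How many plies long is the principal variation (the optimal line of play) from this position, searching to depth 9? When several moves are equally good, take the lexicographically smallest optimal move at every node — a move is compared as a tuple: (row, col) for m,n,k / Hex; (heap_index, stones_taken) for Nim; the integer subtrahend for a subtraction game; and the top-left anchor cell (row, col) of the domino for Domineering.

PV length from [XX/.X/OO/O.]: 2 plies

[XX/.X/OO/O.] X move#1: (1,0):+0/XX/XX/OO/O.*, (3,1):-1/XX/.X/OO/OX
[XX/XX/OO/O.] O move#2: (3,1):+0/XX/XX/OO/OO*
[XX/XX/OO/OO] end (terminal +0, X#3); searched XX/.X/OO/O. to 9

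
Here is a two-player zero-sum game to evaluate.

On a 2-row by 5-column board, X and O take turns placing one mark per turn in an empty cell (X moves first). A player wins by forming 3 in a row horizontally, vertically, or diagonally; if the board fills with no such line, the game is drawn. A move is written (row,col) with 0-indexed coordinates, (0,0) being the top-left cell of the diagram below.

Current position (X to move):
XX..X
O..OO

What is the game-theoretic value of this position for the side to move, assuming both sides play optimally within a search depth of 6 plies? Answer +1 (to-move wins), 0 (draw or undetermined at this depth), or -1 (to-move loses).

[XX..X/O..OO] X move#1: (0,2):+1/XXX.X/O..OO*, (0,3):-1/XX.XX/O..OO, (1,1):-1/XX..X/OX.OO, (1,2):+0/XX..X/O.XOO
[XXX.X/O..OO] end (terminal -1, O#2); searched XX..X/O..OO to 6

value(XX..X/O..OO, X) = +1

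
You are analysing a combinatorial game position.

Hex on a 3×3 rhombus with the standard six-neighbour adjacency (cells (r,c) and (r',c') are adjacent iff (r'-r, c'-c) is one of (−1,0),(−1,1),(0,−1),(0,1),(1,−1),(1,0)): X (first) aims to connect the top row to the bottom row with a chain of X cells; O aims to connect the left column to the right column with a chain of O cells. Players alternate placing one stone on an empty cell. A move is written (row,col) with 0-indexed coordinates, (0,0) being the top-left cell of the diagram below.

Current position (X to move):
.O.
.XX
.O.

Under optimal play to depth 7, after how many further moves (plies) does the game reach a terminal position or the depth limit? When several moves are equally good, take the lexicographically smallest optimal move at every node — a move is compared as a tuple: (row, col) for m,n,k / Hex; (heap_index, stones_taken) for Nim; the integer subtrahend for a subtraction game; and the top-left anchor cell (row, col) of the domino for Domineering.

ply 1, X at .O./.XX/.O. | (0,0)=+1→XO./.XX/.O.*; (0,2)=+1→.OX/.XX/.O.; (1,0)=+1→.O./XXX/.O.; (2,0)=-1→.O./.XX/XO.; (2,2)=-1→.O./.XX/.OX
ply 2, O at XO./.XX/.O. | (0,2)=-1→XOO/.XX/.O.*; (1,0)=-1→XO./OXX/.O.; (2,0)=-1→XO./.XX/OO.; (2,2)=-1→XO./.XX/.OO
ply 3, X at XOO/.XX/.O. | (1,0)=+1→XOO/XXX/.O.*; (2,0)=-1→XOO/.XX/XO.; (2,2)=-1→XOO/.XX/.OX
ply 4, O at XOO/XXX/.O. | (2,0)=-1→XOO/XXX/OO.*; (2,2)=-1→XOO/XXX/.OO
ply 5, X at XOO/XXX/OO. | (2,2)=+1→XOO/XXX/OOX*
ply 6: XOO/XXX/OOX is terminal -1 (O); from .O./.XX/.O. depth 7

PV length from [.O./.XX/.O.]: 5 plies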